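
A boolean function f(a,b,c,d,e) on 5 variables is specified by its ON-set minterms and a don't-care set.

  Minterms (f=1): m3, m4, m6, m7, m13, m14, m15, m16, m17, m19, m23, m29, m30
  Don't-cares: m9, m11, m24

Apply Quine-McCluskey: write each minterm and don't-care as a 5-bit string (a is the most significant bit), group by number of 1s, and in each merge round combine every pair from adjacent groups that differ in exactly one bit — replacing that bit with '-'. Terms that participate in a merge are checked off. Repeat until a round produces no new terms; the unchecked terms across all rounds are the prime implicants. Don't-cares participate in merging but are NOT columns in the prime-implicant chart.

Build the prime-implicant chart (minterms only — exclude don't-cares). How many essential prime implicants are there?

[col 0] 00011*, 00100*, 00110*, 00111*, 01001*, 01011*, 01101*, 01110*, 01111*, 10000*, 10001*, 10011*, 10111*, 11000*, 11101*, 11110*
[col 1] -0011*, -0111*, -1101, -1110, 0-011*, 0-110*, 0-111*, 00-11*, 001-0, 0011-*, 01-01*, 01-11*, 010-1*, 011-1*, 0111-*, 1-000, 10-11*, 100-1, 1000-
[col 2] -0-11, 0--11, 0-11-, 01--1
Prime implicants: -0-11, -1101, -1110, 0--11, 0-11-, 001-0, 01--1, 1-000, 100-1, 1000-
PI chart (minterm → PIs covering it):
  3 | -0-11,0--11
  4 | 001-0  (sole → essential)
  6 | 0-11-,001-0
  7 | -0-11,0--11,0-11-
  13 | -1101,01--1
  14 | -1110,0-11-
  15 | 0--11,0-11-,01--1
  16 | 1-000,1000-
  17 | 100-1,1000-
  19 | -0-11,100-1
  23 | -0-11  (sole → essential)
  29 | -1101  (sole → essential)
  30 | -1110  (sole → essential)
Essential prime implicants: -0-11, -1101, -1110, 001-0

4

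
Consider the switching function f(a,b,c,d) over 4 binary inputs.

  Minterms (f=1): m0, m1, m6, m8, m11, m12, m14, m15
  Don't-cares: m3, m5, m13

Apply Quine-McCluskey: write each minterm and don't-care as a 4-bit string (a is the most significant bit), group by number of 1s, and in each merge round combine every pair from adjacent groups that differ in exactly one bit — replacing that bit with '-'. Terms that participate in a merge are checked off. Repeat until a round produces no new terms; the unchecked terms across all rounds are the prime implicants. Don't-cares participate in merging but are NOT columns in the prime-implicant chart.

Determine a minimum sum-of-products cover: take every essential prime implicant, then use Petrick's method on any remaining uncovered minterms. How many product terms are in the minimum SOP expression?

4

[col 0] 0000*, 0001*, 0011*, 0101*, 0110*, 1000*, 1011*, 1100*, 1101*, 1110*, 1111*
[col 1] -000, -011, -101, -110, 0-01, 00-1, 000-, 1-00, 1-11, 11-0*, 11-1*, 110-*, 111-*
[col 2] 11--
Prime implicants: -000, -011, -101, -110, 0-01, 00-1, 000-, 1-00, 1-11, 11--
PI chart (minterm → PIs covering it):
  0 | -000,000-
  1 | 0-01,00-1,000-
  6 | -110  (sole → essential)
  8 | -000,1-00
  11 | -011,1-11
  12 | 1-00,11--
  14 | -110,11--
  15 | 1-11,11--
Essential prime implicants: -110
Petrick residual → 000-, 1-00, 1-11
Minimum SOP uses 4 PIs: bcd' + a'b'c' + ac'd' + acd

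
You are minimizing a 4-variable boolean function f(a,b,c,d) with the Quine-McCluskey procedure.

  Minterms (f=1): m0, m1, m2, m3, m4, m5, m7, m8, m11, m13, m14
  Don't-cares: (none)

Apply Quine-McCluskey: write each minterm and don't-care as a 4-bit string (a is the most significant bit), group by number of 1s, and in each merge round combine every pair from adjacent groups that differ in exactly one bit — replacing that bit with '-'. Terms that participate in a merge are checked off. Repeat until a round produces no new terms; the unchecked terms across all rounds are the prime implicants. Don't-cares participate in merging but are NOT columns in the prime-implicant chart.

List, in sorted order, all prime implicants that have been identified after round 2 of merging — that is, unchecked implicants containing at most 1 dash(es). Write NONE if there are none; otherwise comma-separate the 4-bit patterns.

[col 0] 0000*, 0001*, 0010*, 0011*, 0100*, 0101*, 0111*, 1000*, 1011*, 1101*, 1110
[col 1] -000, -011, -101, 0-00*, 0-01*, 0-11*, 00-0*, 00-1*, 000-*, 001-*, 01-1*, 010-*
[col 2] 0--1, 0-0-, 00--
Prime implicants: -000, -011, -101, 0--1, 0-0-, 00--, 1110

-000, -011, -101, 1110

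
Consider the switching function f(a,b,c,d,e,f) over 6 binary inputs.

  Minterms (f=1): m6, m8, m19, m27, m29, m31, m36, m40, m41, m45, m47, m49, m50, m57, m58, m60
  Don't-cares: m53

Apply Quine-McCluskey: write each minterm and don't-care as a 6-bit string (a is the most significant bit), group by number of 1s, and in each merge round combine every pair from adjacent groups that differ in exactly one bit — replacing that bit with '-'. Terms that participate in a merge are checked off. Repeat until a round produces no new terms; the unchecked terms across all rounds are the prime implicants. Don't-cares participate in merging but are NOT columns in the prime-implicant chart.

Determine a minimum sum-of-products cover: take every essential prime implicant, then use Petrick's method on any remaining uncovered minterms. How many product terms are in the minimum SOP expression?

10

Round 0: 000110 001000✓ 010011✓ 011011✓ 011101✓ 011111✓ 100100 101000✓ 101001✓ 101101✓ 101111✓ 110001✓ 110010✓ 110101✓ 111001✓ 111010✓ 111100
Round 1: -01000 01-011 011-11 0111-1 1-1001 101-01 10100- 1011-1 11-001 11-010 110-01
PIs = {-01000, 000110, 01-011, 011-11, 0111-1, 1-1001, 100100, 101-01, 10100-, 1011-1, 11-001, 11-010, 110-01, 111100}
Coverage chart:
  m6: 000110 ←essential
  m8: -01000 ←essential
  m19: 01-011 ←essential
  m27: 01-011,011-11
  m29: 0111-1 ←essential
  m31: 011-11,0111-1
  m36: 100100 ←essential
  m40: -01000,10100-
  m41: 1-1001,101-01,10100-
  m45: 101-01,1011-1
  m47: 1011-1 ←essential
  m49: 11-001,110-01
  m50: 11-010 ←essential
  m57: 1-1001,11-001
  m58: 11-010 ←essential
  m60: 111100 ←essential
Essential: -01000, 000110, 01-011, 0111-1, 100100, 1011-1, 11-010, 111100
Petrick residual → 1-1001, 11-001
Min cover (10 terms): b'cd'e'f' + a'b'c'def' + a'bd'ef + a'bcdf + acd'e'f + ab'c'de'f' + ab'cdf + abd'e'f + abd'ef' + abcde'f'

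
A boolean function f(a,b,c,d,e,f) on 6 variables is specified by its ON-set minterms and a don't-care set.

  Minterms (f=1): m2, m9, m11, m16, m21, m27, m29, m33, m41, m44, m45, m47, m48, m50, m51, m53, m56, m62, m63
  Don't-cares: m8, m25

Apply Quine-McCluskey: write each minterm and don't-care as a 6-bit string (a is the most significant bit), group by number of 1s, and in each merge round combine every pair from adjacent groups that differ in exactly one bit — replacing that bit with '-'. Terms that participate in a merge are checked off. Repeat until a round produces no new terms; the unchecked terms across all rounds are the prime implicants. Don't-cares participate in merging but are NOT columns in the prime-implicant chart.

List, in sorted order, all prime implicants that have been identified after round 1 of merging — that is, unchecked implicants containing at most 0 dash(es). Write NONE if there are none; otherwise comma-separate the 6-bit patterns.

000010

[col 0] 000010, 001000*, 001001*, 001011*, 010000*, 010101*, 011001*, 011011*, 011101*, 100001*, 101001*, 101100*, 101101*, 101111*, 110000*, 110010*, 110011*, 110101*, 111000*, 111110*, 111111*
[col 1] -01001, -10000, -10101, 0-1001*, 0-1011*, 0010-1*, 00100-, 01-101, 011-01, 0110-1*, 1-1111, 10-001, 101-01, 1011-1, 10110-, 11-000, 1100-0, 11001-, 11111-
[col 2] 0-10-1
Prime implicants: -01001, -10000, -10101, 0-10-1, 000010, 00100-, 01-101, 011-01, 1-1111, 10-001, 101-01, 1011-1, 10110-, 11-000, 1100-0, 11001-, 11111-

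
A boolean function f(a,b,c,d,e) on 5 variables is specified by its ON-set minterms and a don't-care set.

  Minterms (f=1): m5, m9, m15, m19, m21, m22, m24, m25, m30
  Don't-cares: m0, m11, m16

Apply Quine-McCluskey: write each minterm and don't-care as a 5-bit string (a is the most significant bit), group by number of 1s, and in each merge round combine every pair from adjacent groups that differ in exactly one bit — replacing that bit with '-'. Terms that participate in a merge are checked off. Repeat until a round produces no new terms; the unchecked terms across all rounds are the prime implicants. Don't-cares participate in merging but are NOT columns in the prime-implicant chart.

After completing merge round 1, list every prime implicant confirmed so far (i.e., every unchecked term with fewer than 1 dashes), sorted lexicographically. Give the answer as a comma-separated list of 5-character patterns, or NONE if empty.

10011

Round 0: 00000✓ 00101✓ 01001✓ 01011✓ 01111✓ 10000✓ 10011 10101✓ 10110✓ 11000✓ 11001✓ 11110✓
Round 1: -0000 -0101 -1001 01-11 010-1 1-000 1-110 1100-
PIs = {-0000, -0101, -1001, 01-11, 010-1, 1-000, 1-110, 10011, 1100-}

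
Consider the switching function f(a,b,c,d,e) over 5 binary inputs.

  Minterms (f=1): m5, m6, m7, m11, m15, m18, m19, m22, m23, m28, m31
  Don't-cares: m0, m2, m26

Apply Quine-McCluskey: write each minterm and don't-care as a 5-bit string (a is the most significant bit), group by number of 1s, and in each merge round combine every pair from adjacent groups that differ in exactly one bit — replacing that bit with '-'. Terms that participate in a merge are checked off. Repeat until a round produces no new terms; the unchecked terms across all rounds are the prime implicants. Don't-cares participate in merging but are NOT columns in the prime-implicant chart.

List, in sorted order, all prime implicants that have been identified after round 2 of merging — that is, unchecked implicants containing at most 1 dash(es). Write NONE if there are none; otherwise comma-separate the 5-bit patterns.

Round 0: 00000✓ 00010✓ 00101✓ 00110✓ 00111✓ 01011✓ 01111✓ 10010✓ 10011✓ 10110✓ 10111✓ 11010✓ 11100 11111✓
Round 1: -0010✓ -0110✓ -0111✓ -1111✓ 0-111✓ 00-10✓ 000-0 001-1 0011-✓ 01-11 1-010 1-111✓ 10-10✓ 10-11✓ 1001-✓ 1011-✓
Round 2: --111 -0-10 -011- 10-1-
PIs = {--111, -0-10, -011-, 000-0, 001-1, 01-11, 1-010, 10-1-, 11100}

000-0, 001-1, 01-11, 1-010, 11100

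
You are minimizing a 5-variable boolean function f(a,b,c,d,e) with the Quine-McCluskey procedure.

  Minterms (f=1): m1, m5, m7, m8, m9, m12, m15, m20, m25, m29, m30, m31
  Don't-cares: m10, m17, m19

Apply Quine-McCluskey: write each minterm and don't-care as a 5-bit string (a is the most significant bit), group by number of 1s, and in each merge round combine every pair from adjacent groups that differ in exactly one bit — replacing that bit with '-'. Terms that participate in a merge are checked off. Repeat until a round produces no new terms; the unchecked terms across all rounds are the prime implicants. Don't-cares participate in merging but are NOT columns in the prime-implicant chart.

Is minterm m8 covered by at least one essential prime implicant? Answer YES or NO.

[col 0] 00001*, 00101*, 00111*, 01000*, 01001*, 01010*, 01100*, 01111*, 10001*, 10011*, 10100, 11001*, 11101*, 11110*, 11111*
[col 1] -0001*, -1001*, -1111, 0-001*, 0-111, 00-01, 001-1, 01-00, 010-0, 0100-, 1-001*, 100-1, 11-01, 111-1, 1111-
[col 2] --001
Prime implicants: --001, -1111, 0-111, 00-01, 001-1, 01-00, 010-0, 0100-, 100-1, 10100, 11-01, 111-1, 1111-
PI chart (minterm → PIs covering it):
  1 | --001,00-01
  5 | 00-01,001-1
  7 | 0-111,001-1
  8 | 01-00,010-0,0100-
  9 | --001,0100-
  12 | 01-00  (sole → essential)
  15 | -1111,0-111
  20 | 10100  (sole → essential)
  25 | --001,11-01
  29 | 11-01,111-1
  30 | 1111-  (sole → essential)
  31 | -1111,111-1,1111-
Essential prime implicants: 01-00, 10100, 1111-

YES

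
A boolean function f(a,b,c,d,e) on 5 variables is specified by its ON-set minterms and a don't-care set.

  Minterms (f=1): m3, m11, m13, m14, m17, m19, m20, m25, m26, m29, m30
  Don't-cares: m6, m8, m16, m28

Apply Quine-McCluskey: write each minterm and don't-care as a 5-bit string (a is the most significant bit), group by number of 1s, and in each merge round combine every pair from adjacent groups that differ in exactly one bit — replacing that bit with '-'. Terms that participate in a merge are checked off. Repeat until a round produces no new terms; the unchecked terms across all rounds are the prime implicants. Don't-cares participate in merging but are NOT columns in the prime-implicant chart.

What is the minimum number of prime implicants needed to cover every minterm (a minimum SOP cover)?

7

size-2^0 implicants → 00011(✓)  00110(✓)  01000  01011(✓)  01101(✓)  01110(✓)  10000(✓)  10001(✓)  10011(✓)  10100(✓)  11001(✓)  11010(✓)  11100(✓)  11101(✓)  11110(✓)
size-2^1 implicants → -0011  -1101  -1110  0-011  0-110  1-001  1-100  10-00  100-1  1000-  11-01  11-10  111-0  1110-
Unchecked terms (primes): -0011, -1101, -1110, 0-011, 0-110, 01000, 1-001, 1-100, 10-00, 100-1, 1000-, 11-01, 11-10, 111-0, 1110-
Minterm coverage:
  m3 ⊆ -0011,0-011
  m11 ⊆ 0-011 [E]
  m13 ⊆ -1101 [E]
  m14 ⊆ -1110,0-110
  m17 ⊆ 1-001,100-1,1000-
  m19 ⊆ -0011,100-1
  m20 ⊆ 1-100,10-00
  m25 ⊆ 1-001,11-01
  m26 ⊆ 11-10 [E]
  m29 ⊆ -1101,11-01,1110-
  m30 ⊆ -1110,11-10,111-0
E = {-1101, 0-011, 11-10}
Petrick residual → -0011, -1110, 1-001, 1-100
Cover = b'c'de + bcd'e + bcde' + a'c'de + ac'd'e + acd'e' + abde'  |cover|=7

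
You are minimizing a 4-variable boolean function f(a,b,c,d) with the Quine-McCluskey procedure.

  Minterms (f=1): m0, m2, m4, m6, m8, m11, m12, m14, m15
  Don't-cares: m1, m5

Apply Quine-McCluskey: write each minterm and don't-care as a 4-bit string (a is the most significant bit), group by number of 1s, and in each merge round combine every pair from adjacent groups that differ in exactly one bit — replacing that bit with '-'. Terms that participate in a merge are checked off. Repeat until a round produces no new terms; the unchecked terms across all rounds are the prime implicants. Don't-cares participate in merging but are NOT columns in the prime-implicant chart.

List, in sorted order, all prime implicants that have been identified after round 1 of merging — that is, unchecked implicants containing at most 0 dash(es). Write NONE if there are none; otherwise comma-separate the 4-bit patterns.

Round 0: 0000✓ 0001✓ 0010✓ 0100✓ 0101✓ 0110✓ 1000✓ 1011✓ 1100✓ 1110✓ 1111✓
Round 1: -000✓ -100✓ -110✓ 0-00✓ 0-01✓ 0-10✓ 00-0✓ 000-✓ 01-0✓ 010-✓ 1-00✓ 1-11 11-0✓ 111-
Round 2: --00 -1-0 0--0 0-0-
PIs = {--00, -1-0, 0--0, 0-0-, 1-11, 111-}

NONE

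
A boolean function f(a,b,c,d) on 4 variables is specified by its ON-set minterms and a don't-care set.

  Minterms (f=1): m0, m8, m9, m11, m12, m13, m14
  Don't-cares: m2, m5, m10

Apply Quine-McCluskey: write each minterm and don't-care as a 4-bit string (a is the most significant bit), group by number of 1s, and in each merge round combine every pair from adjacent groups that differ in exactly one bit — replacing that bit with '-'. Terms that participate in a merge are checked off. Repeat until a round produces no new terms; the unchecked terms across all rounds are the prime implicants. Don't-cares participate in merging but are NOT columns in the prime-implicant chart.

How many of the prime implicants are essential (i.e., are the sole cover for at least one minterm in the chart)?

[col 0] 0000*, 0010*, 0101*, 1000*, 1001*, 1010*, 1011*, 1100*, 1101*, 1110*
[col 1] -000*, -010*, -101, 00-0*, 1-00*, 1-01*, 1-10*, 10-0*, 10-1*, 100-*, 101-*, 11-0*, 110-*
[col 2] -0-0, 1--0, 1-0-, 10--
Prime implicants: -0-0, -101, 1--0, 1-0-, 10--
PI chart (minterm → PIs covering it):
  0 | -0-0  (sole → essential)
  8 | -0-0,1--0,1-0-,10--
  9 | 1-0-,10--
  11 | 10--  (sole → essential)
  12 | 1--0,1-0-
  13 | -101,1-0-
  14 | 1--0  (sole → essential)
Essential prime implicants: -0-0, 1--0, 10--

3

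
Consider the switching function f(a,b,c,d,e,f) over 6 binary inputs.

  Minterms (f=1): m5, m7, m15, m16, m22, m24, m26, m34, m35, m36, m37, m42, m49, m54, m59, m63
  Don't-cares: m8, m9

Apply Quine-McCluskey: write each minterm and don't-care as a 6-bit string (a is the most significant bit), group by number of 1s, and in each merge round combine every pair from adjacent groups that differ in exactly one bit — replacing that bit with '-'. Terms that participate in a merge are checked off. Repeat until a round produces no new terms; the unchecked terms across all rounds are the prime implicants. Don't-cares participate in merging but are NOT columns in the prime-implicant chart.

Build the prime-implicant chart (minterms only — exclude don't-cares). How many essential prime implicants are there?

9

size-2^0 implicants → 000101(✓)  000111(✓)  001000(✓)  001001(✓)  001111(✓)  010000(✓)  010110(✓)  011000(✓)  011010(✓)  100010(✓)  100011(✓)  100100(✓)  100101(✓)  101010(✓)  110001  110110(✓)  111011(✓)  111111(✓)
size-2^1 implicants → -00101  -10110  0-1000  00-111  0001-1  00100-  01-000  0110-0  10-010  10001-  10010-  111-11
Unchecked terms (primes): -00101, -10110, 0-1000, 00-111, 0001-1, 00100-, 01-000, 0110-0, 10-010, 10001-, 10010-, 110001, 111-11
Minterm coverage:
  m5 ⊆ -00101,0001-1
  m7 ⊆ 00-111,0001-1
  m15 ⊆ 00-111 [E]
  m16 ⊆ 01-000 [E]
  m22 ⊆ -10110 [E]
  m24 ⊆ 0-1000,01-000,0110-0
  m26 ⊆ 0110-0 [E]
  m34 ⊆ 10-010,10001-
  m35 ⊆ 10001- [E]
  m36 ⊆ 10010- [E]
  m37 ⊆ -00101,10010-
  m42 ⊆ 10-010 [E]
  m49 ⊆ 110001 [E]
  m54 ⊆ -10110 [E]
  m59 ⊆ 111-11 [E]
  m63 ⊆ 111-11 [E]
E = {-10110, 00-111, 01-000, 0110-0, 10-010, 10001-, 10010-, 110001, 111-11}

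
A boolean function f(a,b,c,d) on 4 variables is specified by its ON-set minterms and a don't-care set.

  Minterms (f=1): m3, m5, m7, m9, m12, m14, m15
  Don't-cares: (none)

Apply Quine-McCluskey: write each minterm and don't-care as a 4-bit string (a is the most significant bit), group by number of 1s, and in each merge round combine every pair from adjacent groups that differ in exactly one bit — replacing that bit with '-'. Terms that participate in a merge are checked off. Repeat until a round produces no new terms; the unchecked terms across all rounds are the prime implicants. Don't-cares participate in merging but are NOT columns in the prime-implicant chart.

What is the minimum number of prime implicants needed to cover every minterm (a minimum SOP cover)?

5

size-2^0 implicants → 0011(✓)  0101(✓)  0111(✓)  1001  1100(✓)  1110(✓)  1111(✓)
size-2^1 implicants → -111  0-11  01-1  11-0  111-
Unchecked terms (primes): -111, 0-11, 01-1, 1001, 11-0, 111-
Minterm coverage:
  m3 ⊆ 0-11 [E]
  m5 ⊆ 01-1 [E]
  m7 ⊆ -111,0-11,01-1
  m9 ⊆ 1001 [E]
  m12 ⊆ 11-0 [E]
  m14 ⊆ 11-0,111-
  m15 ⊆ -111,111-
E = {0-11, 01-1, 1001, 11-0}
Petrick residual → -111
Cover = bcd + a'cd + a'bd + ab'c'd + abd'  |cover|=5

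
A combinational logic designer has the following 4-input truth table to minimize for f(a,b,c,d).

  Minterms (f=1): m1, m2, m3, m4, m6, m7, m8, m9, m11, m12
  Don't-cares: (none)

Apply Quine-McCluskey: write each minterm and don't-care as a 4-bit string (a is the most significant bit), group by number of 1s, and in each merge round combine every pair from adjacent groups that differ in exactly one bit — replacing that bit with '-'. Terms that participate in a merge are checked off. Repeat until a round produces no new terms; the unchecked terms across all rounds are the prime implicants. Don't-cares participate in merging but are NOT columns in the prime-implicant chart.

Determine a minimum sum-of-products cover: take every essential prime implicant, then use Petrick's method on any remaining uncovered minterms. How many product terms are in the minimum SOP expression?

size-2^0 implicants → 0001(✓)  0010(✓)  0011(✓)  0100(✓)  0110(✓)  0111(✓)  1000(✓)  1001(✓)  1011(✓)  1100(✓)
size-2^1 implicants → -001(✓)  -011(✓)  -100  0-10(✓)  0-11(✓)  00-1(✓)  001-(✓)  01-0  011-(✓)  1-00  10-1(✓)  100-
size-2^2 implicants → -0-1  0-1-
Unchecked terms (primes): -0-1, -100, 0-1-, 01-0, 1-00, 100-
Minterm coverage:
  m1 ⊆ -0-1 [E]
  m2 ⊆ 0-1- [E]
  m3 ⊆ -0-1,0-1-
  m4 ⊆ -100,01-0
  m6 ⊆ 0-1-,01-0
  m7 ⊆ 0-1- [E]
  m8 ⊆ 1-00,100-
  m9 ⊆ -0-1,100-
  m11 ⊆ -0-1 [E]
  m12 ⊆ -100,1-00
E = {-0-1, 0-1-}
Petrick residual → -100, 1-00
Cover = b'd + bc'd' + a'c + ac'd'  |cover|=4

4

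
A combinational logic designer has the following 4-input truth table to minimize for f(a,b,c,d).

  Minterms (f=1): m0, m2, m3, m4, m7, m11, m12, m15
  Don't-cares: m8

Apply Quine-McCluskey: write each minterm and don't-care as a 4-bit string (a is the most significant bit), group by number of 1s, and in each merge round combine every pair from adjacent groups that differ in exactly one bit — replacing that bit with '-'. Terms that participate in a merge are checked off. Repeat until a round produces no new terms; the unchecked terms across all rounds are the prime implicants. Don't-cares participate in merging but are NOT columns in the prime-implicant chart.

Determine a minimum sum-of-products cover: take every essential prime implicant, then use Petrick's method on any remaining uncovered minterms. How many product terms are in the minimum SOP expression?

size-2^0 implicants → 0000(✓)  0010(✓)  0011(✓)  0100(✓)  0111(✓)  1000(✓)  1011(✓)  1100(✓)  1111(✓)
size-2^1 implicants → -000(✓)  -011(✓)  -100(✓)  -111(✓)  0-00(✓)  0-11(✓)  00-0  001-  1-00(✓)  1-11(✓)
size-2^2 implicants → --00  --11
Unchecked terms (primes): --00, --11, 00-0, 001-
Minterm coverage:
  m0 ⊆ --00,00-0
  m2 ⊆ 00-0,001-
  m3 ⊆ --11,001-
  m4 ⊆ --00 [E]
  m7 ⊆ --11 [E]
  m11 ⊆ --11 [E]
  m12 ⊆ --00 [E]
  m15 ⊆ --11 [E]
E = {--00, --11}
Petrick residual → 00-0
Cover = c'd' + cd + a'b'd'  |cover|=3

3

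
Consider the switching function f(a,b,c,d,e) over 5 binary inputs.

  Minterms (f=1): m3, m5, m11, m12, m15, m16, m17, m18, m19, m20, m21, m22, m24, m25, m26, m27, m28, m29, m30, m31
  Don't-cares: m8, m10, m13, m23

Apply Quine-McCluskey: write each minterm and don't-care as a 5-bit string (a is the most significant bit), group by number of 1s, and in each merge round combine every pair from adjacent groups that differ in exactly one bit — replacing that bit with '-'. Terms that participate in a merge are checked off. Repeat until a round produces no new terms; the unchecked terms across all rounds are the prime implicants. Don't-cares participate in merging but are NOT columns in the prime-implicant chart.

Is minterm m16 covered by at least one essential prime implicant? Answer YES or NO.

YES

Round 0: 00011✓ 00101✓ 01000✓ 01010✓ 01011✓ 01100✓ 01101✓ 01111✓ 10000✓ 10001✓ 10010✓ 10011✓ 10100✓ 10101✓ 10110✓ 10111✓ 11000✓ 11001✓ 11010✓ 11011✓ 11100✓ 11101✓ 11110✓ 11111✓
Round 1: -0011✓ -0101✓ -1000✓ -1010✓ -1011✓ -1100✓ -1101✓ -1111✓ 0-011✓ 0-101✓ 01-00✓ 01-11✓ 010-0✓ 0101-✓ 011-1✓ 0110-✓ 1-000✓ 1-001✓ 1-010✓ 1-011✓ 1-100✓ 1-101✓ 1-110✓ 1-111✓ 10-00✓ 10-01✓ 10-10✓ 10-11✓ 100-0✓ 100-1✓ 1000-✓ 1001-✓ 101-0✓ 101-1✓ 1010-✓ 1011-✓ 11-00✓ 11-01✓ 11-10✓ 11-11✓ 110-0✓ 110-1✓ 1100-✓ 1101-✓ 111-0✓ 111-1✓ 1110-✓ 1111-✓
Round 2: --011 --101 -1-00 -1-11 -10-0 -101- -11-1 -110- 1--00✓ 1--01✓ 1--10✓ 1--11✓ 1-0-0✓ 1-0-1✓ 1-00-✓ 1-01-✓ 1-1-0✓ 1-1-1✓ 1-10-✓ 1-11-✓ 10--0✓ 10--1✓ 10-0-✓ 10-1-✓ 100--✓ 101--✓ 11--0✓ 11--1✓ 11-0-✓ 11-1-✓ 110--✓ 111--✓
Round 3: 1---0✓ 1---1✓ 1--0-✓ 1--1-✓ 1-0--✓ 1-1--✓ 10---✓ 11---✓
Round 4: 1----
PIs = {--011, --101, -1-00, -1-11, -10-0, -101-, -11-1, -110-, 1----}
Coverage chart:
  m3: --011 ←essential
  m5: --101 ←essential
  m11: --011,-1-11,-101-
  m12: -1-00,-110-
  m15: -1-11,-11-1
  m16: 1---- ←essential
  m17: 1---- ←essential
  m18: 1---- ←essential
  m19: --011,1----
  m20: 1---- ←essential
  m21: --101,1----
  m22: 1---- ←essential
  m24: -1-00,-10-0,1----
  m25: 1---- ←essential
  m26: -10-0,-101-,1----
  m27: --011,-1-11,-101-,1----
  m28: -1-00,-110-,1----
  m29: --101,-11-1,-110-,1----
  m30: 1---- ←essential
  m31: -1-11,-11-1,1----
Essential: --011, --101, 1----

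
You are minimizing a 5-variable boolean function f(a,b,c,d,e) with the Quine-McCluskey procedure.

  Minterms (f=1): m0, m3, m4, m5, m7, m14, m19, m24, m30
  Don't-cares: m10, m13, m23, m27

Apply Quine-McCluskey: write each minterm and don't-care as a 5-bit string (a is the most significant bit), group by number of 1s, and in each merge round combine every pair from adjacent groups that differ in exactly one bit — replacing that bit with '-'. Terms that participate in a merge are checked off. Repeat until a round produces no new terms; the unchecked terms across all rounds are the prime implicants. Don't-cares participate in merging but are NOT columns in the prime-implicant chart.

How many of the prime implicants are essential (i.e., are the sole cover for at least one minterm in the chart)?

4

Round 0: 00000✓ 00011✓ 00100✓ 00101✓ 00111✓ 01010✓ 01101✓ 01110✓ 10011✓ 10111✓ 11000 11011✓ 11110✓
Round 1: -0011✓ -0111✓ -1110 0-101 00-00 00-11✓ 001-1 0010- 01-10 1-011 10-11✓
Round 2: -0-11
PIs = {-0-11, -1110, 0-101, 00-00, 001-1, 0010-, 01-10, 1-011, 11000}
Coverage chart:
  m0: 00-00 ←essential
  m3: -0-11 ←essential
  m4: 00-00,0010-
  m5: 0-101,001-1,0010-
  m7: -0-11,001-1
  m14: -1110,01-10
  m19: -0-11,1-011
  m24: 11000 ←essential
  m30: -1110 ←essential
Essential: -0-11, -1110, 00-00, 11000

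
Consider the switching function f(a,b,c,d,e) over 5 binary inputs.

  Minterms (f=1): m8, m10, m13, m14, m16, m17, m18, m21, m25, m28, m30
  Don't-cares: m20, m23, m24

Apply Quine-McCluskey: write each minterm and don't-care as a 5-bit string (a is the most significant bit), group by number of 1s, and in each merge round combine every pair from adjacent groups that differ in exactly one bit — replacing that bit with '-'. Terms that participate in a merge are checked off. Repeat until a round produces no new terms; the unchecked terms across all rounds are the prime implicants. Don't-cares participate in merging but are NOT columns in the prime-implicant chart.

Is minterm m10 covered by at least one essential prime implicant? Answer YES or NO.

NO

size-2^0 implicants → 01000(✓)  01010(✓)  01101  01110(✓)  10000(✓)  10001(✓)  10010(✓)  10100(✓)  10101(✓)  10111(✓)  11000(✓)  11001(✓)  11100(✓)  11110(✓)
size-2^1 implicants → -1000  -1110  01-10  010-0  1-000(✓)  1-001(✓)  1-100(✓)  10-00(✓)  10-01(✓)  100-0  1000-(✓)  101-1  1010-(✓)  11-00(✓)  1100-(✓)  111-0
size-2^2 implicants → 1--00  1-00-  10-0-
Unchecked terms (primes): -1000, -1110, 01-10, 010-0, 01101, 1--00, 1-00-, 10-0-, 100-0, 101-1, 111-0
Minterm coverage:
  m8 ⊆ -1000,010-0
  m10 ⊆ 01-10,010-0
  m13 ⊆ 01101 [E]
  m14 ⊆ -1110,01-10
  m16 ⊆ 1--00,1-00-,10-0-,100-0
  m17 ⊆ 1-00-,10-0-
  m18 ⊆ 100-0 [E]
  m21 ⊆ 10-0-,101-1
  m25 ⊆ 1-00- [E]
  m28 ⊆ 1--00,111-0
  m30 ⊆ -1110,111-0
E = {01101, 1-00-, 100-0}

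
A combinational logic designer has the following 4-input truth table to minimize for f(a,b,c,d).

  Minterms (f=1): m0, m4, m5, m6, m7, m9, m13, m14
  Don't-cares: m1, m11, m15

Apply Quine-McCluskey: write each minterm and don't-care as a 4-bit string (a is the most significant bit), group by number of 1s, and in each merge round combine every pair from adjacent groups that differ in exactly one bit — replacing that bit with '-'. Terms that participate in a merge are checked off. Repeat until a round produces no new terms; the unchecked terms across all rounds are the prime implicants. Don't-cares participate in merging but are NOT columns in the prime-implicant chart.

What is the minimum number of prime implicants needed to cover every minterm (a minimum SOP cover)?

3

size-2^0 implicants → 0000(✓)  0001(✓)  0100(✓)  0101(✓)  0110(✓)  0111(✓)  1001(✓)  1011(✓)  1101(✓)  1110(✓)  1111(✓)
size-2^1 implicants → -001(✓)  -101(✓)  -110(✓)  -111(✓)  0-00(✓)  0-01(✓)  000-(✓)  01-0(✓)  01-1(✓)  010-(✓)  011-(✓)  1-01(✓)  1-11(✓)  10-1(✓)  11-1(✓)  111-(✓)
size-2^2 implicants → --01  -1-1  -11-  0-0-  01--  1--1
Unchecked terms (primes): --01, -1-1, -11-, 0-0-, 01--, 1--1
Minterm coverage:
  m0 ⊆ 0-0- [E]
  m4 ⊆ 0-0-,01--
  m5 ⊆ --01,-1-1,0-0-,01--
  m6 ⊆ -11-,01--
  m7 ⊆ -1-1,-11-,01--
  m9 ⊆ --01,1--1
  m13 ⊆ --01,-1-1,1--1
  m14 ⊆ -11- [E]
E = {-11-, 0-0-}
Petrick residual → --01
Cover = c'd + bc + a'c'  |cover|=3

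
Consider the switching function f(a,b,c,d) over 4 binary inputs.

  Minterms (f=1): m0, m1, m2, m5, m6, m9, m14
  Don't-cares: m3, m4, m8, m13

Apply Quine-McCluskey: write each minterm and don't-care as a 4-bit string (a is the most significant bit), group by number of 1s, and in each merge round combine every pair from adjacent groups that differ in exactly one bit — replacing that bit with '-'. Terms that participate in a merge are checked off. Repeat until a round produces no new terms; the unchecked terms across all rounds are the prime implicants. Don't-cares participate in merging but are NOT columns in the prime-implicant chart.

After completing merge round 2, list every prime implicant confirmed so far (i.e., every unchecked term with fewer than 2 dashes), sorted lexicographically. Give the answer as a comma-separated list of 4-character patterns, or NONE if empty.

-110

[col 0] 0000*, 0001*, 0010*, 0011*, 0100*, 0101*, 0110*, 1000*, 1001*, 1101*, 1110*
[col 1] -000*, -001*, -101*, -110, 0-00*, 0-01*, 0-10*, 00-0*, 00-1*, 000-*, 001-*, 01-0*, 010-*, 1-01*, 100-*
[col 2] --01, -00-, 0--0, 0-0-, 00--
Prime implicants: --01, -00-, -110, 0--0, 0-0-, 00--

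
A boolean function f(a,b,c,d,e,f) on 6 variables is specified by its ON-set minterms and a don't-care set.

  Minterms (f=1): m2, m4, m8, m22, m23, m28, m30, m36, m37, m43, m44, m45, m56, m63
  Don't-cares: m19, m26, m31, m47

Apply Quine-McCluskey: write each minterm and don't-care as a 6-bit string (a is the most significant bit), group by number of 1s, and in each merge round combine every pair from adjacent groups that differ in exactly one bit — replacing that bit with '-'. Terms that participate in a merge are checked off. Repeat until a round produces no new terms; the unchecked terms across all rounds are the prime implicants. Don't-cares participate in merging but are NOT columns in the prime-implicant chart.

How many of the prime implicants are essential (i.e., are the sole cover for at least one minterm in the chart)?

[col 0] 000010, 000100*, 001000, 010011*, 010110*, 010111*, 011010*, 011100*, 011110*, 011111*, 100100*, 100101*, 101011*, 101100*, 101101*, 101111*, 111000, 111111*
[col 1] -00100, -11111, 01-110*, 01-111*, 010-11, 01011-*, 011-10, 0111-0, 01111-*, 1-1111, 10-100*, 10-101*, 10010-*, 101-11, 1011-1, 10110-*
[col 2] 01-11-, 10-10-
Prime implicants: -00100, -11111, 000010, 001000, 01-11-, 010-11, 011-10, 0111-0, 1-1111, 10-10-, 101-11, 1011-1, 111000
PI chart (minterm → PIs covering it):
  2 | 000010  (sole → essential)
  4 | -00100  (sole → essential)
  8 | 001000  (sole → essential)
  22 | 01-11-  (sole → essential)
  23 | 01-11-,010-11
  28 | 0111-0  (sole → essential)
  30 | 01-11-,011-10,0111-0
  36 | -00100,10-10-
  37 | 10-10-  (sole → essential)
  43 | 101-11  (sole → essential)
  44 | 10-10-  (sole → essential)
  45 | 10-10-,1011-1
  56 | 111000  (sole → essential)
  63 | -11111,1-1111
Essential prime implicants: -00100, 000010, 001000, 01-11-, 0111-0, 10-10-, 101-11, 111000

8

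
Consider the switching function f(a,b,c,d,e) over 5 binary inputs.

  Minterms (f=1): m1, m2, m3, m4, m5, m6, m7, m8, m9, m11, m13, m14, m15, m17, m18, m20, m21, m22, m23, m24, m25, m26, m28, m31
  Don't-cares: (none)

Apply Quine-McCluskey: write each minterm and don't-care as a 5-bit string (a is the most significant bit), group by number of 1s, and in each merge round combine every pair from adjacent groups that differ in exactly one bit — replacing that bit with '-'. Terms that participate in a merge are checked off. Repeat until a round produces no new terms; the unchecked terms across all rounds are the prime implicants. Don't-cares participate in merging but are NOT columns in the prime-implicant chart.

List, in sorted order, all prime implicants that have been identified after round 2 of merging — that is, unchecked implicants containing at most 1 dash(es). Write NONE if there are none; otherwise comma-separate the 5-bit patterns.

size-2^0 implicants → 00001(✓)  00010(✓)  00011(✓)  00100(✓)  00101(✓)  00110(✓)  00111(✓)  01000(✓)  01001(✓)  01011(✓)  01101(✓)  01110(✓)  01111(✓)  10001(✓)  10010(✓)  10100(✓)  10101(✓)  10110(✓)  10111(✓)  11000(✓)  11001(✓)  11010(✓)  11100(✓)  11111(✓)
size-2^1 implicants → -0001(✓)  -0010(✓)  -0100(✓)  -0101(✓)  -0110(✓)  -0111(✓)  -1000(✓)  -1001(✓)  -1111(✓)  0-001(✓)  0-011(✓)  0-101(✓)  0-110(✓)  0-111(✓)  00-01(✓)  00-10(✓)  00-11(✓)  000-1(✓)  0001-(✓)  001-0(✓)  001-1(✓)  0010-(✓)  0011-(✓)  01-01(✓)  01-11(✓)  010-1(✓)  0100-(✓)  011-1(✓)  0111-(✓)  1-001(✓)  1-010  1-100  1-111(✓)  10-01(✓)  10-10(✓)  101-0(✓)  101-1(✓)  1010-(✓)  1011-(✓)  11-00  110-0  1100-(✓)
size-2^2 implicants → --001  --111  -0-01  -0-10  -01-0(✓)  -01-1(✓)  -010-(✓)  -011-(✓)  -100-  0--01(✓)  0--11(✓)  0-0-1(✓)  0-1-1(✓)  0-11-  00--1(✓)  00-1-  001--(✓)  01--1(✓)  101--(✓)
size-2^3 implicants → -01--  0---1
Unchecked terms (primes): --001, --111, -0-01, -0-10, -01--, -100-, 0---1, 0-11-, 00-1-, 1-010, 1-100, 11-00, 110-0

1-010, 1-100, 11-00, 110-0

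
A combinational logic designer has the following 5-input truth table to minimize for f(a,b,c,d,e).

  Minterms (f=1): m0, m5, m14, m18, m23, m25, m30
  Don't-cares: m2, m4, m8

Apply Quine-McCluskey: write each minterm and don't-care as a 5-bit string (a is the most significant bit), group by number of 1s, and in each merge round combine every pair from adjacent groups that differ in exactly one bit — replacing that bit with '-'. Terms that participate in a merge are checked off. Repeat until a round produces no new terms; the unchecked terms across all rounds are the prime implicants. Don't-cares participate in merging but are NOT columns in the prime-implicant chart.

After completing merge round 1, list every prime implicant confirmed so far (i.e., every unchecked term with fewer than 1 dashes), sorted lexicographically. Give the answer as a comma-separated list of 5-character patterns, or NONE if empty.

10111, 11001

Round 0: 00000✓ 00010✓ 00100✓ 00101✓ 01000✓ 01110✓ 10010✓ 10111 11001 11110✓
Round 1: -0010 -1110 0-000 00-00 000-0 0010-
PIs = {-0010, -1110, 0-000, 00-00, 000-0, 0010-, 10111, 11001}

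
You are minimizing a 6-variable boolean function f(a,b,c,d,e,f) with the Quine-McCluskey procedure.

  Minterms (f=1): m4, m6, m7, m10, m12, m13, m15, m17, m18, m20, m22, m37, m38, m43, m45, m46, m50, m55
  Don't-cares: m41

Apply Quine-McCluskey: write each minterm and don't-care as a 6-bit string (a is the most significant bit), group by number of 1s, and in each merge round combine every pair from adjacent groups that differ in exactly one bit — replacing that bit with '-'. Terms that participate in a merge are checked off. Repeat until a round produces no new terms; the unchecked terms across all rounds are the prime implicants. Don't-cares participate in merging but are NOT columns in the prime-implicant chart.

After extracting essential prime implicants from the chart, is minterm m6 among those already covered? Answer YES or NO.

YES

Round 0: 000100✓ 000110✓ 000111✓ 001010 001100✓ 001101✓ 001111✓ 010001 010010✓ 010100✓ 010110✓ 100101✓ 100110✓ 101001✓ 101011✓ 101101✓ 101110✓ 110010✓ 110111
Round 1: -00110 -01101 -10010 0-0100✓ 0-0110✓ 00-100 00-111 0001-0✓ 00011- 0011-1 00110- 010-10 0101-0✓ 10-101 10-110 101-01 1010-1
Round 2: 0-01-0
PIs = {-00110, -01101, -10010, 0-01-0, 00-100, 00-111, 00011-, 001010, 0011-1, 00110-, 010-10, 010001, 10-101, 10-110, 101-01, 1010-1, 110111}
Coverage chart:
  m4: 0-01-0,00-100
  m6: -00110,0-01-0,00011-
  m7: 00-111,00011-
  m10: 001010 ←essential
  m12: 00-100,00110-
  m13: -01101,0011-1,00110-
  m15: 00-111,0011-1
  m17: 010001 ←essential
  m18: -10010,010-10
  m20: 0-01-0 ←essential
  m22: 0-01-0,010-10
  m37: 10-101 ←essential
  m38: -00110,10-110
  m43: 1010-1 ←essential
  m45: -01101,10-101,101-01
  m46: 10-110 ←essential
  m50: -10010 ←essential
  m55: 110111 ←essential
Essential: -10010, 0-01-0, 001010, 010001, 10-101, 10-110, 1010-1, 110111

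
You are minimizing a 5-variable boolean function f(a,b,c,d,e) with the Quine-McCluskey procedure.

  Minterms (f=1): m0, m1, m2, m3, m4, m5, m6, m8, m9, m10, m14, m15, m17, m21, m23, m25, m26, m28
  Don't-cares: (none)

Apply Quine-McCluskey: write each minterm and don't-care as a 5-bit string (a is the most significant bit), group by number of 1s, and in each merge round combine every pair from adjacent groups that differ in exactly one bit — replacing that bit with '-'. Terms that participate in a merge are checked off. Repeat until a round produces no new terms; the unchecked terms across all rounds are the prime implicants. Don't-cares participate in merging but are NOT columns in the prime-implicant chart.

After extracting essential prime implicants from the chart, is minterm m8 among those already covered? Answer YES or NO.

NO

size-2^0 implicants → 00000(✓)  00001(✓)  00010(✓)  00011(✓)  00100(✓)  00101(✓)  00110(✓)  01000(✓)  01001(✓)  01010(✓)  01110(✓)  01111(✓)  10001(✓)  10101(✓)  10111(✓)  11001(✓)  11010(✓)  11100
size-2^1 implicants → -0001(✓)  -0101(✓)  -1001(✓)  -1010  0-000(✓)  0-001(✓)  0-010(✓)  0-110(✓)  00-00(✓)  00-01(✓)  00-10(✓)  000-0(✓)  000-1(✓)  0000-(✓)  0001-(✓)  001-0(✓)  0010-(✓)  01-10(✓)  010-0(✓)  0100-(✓)  0111-  1-001(✓)  10-01(✓)  101-1
size-2^2 implicants → --001  -0-01  0--10  0-0-0  0-00-  00--0  00-0-  000--
Unchecked terms (primes): --001, -0-01, -1010, 0--10, 0-0-0, 0-00-, 00--0, 00-0-, 000--, 0111-, 101-1, 11100
Minterm coverage:
  m0 ⊆ 0-0-0,0-00-,00--0,00-0-,000--
  m1 ⊆ --001,-0-01,0-00-,00-0-,000--
  m2 ⊆ 0--10,0-0-0,00--0,000--
  m3 ⊆ 000-- [E]
  m4 ⊆ 00--0,00-0-
  m5 ⊆ -0-01,00-0-
  m6 ⊆ 0--10,00--0
  m8 ⊆ 0-0-0,0-00-
  m9 ⊆ --001,0-00-
  m10 ⊆ -1010,0--10,0-0-0
  m14 ⊆ 0--10,0111-
  m15 ⊆ 0111- [E]
  m17 ⊆ --001,-0-01
  m21 ⊆ -0-01,101-1
  m23 ⊆ 101-1 [E]
  m25 ⊆ --001 [E]
  m26 ⊆ -1010 [E]
  m28 ⊆ 11100 [E]
E = {--001, -1010, 000--, 0111-, 101-1, 11100}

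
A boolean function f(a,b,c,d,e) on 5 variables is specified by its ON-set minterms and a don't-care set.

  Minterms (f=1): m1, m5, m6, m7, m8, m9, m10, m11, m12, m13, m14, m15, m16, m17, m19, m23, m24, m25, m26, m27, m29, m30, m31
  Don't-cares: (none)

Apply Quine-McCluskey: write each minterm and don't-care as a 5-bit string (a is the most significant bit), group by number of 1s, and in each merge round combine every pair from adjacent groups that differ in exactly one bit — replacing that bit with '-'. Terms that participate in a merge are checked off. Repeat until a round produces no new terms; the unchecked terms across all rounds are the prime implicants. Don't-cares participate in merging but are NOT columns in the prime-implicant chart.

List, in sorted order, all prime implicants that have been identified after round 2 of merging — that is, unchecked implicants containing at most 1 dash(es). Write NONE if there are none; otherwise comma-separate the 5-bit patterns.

[col 0] 00001*, 00101*, 00110*, 00111*, 01000*, 01001*, 01010*, 01011*, 01100*, 01101*, 01110*, 01111*, 10000*, 10001*, 10011*, 10111*, 11000*, 11001*, 11010*, 11011*, 11101*, 11110*, 11111*
[col 1] -0001*, -0111*, -1000*, -1001*, -1010*, -1011*, -1101*, -1110*, -1111*, 0-001*, 0-101*, 0-110*, 0-111*, 00-01*, 001-1*, 0011-*, 01-00*, 01-01*, 01-10*, 01-11*, 010-0*, 010-1*, 0100-*, 0101-*, 011-0*, 011-1*, 0110-*, 0111-*, 1-000*, 1-001*, 1-011*, 1-111*, 10-11*, 100-1*, 1000-*, 11-01*, 11-10*, 11-11*, 110-0*, 110-1*, 1100-*, 1101-*, 111-1*, 1111-*
[col 2] --001, --111, -1-01*, -1-10*, -1-11*, -10-0*, -10-1*, -100-*, -101-*, -11-1*, -111-*, 0--01, 0-1-1, 0-11-, 01--0*, 01--1*, 01-0-*, 01-1-*, 010--*, 011--*, 1--11, 1-0-1, 1-00-, 11--1*, 11-1-*, 110--*
[col 3] -1--1, -1-1-, -10--, 01---
Prime implicants: --001, --111, -1--1, -1-1-, -10--, 0--01, 0-1-1, 0-11-, 01---, 1--11, 1-0-1, 1-00-

NONE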